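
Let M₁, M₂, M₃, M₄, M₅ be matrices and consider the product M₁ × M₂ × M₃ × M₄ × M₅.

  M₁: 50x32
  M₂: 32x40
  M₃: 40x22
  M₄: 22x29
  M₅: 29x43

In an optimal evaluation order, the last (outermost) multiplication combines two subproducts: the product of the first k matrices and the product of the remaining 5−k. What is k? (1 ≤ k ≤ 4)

Adjacent pairs: M₁M₂ = 50·32·40 = 64000; M₂M₃ = 32·40·22 = 28160; M₃M₄ = 40·22·29 = 25520; M₄M₅ = 22·29·43 = 27434.
Length 3: M₁..M₃: k=1: 0+28160+50·32·22=63360; k=2: 64000+0+50·40·22=108000 → min 63360 | M₂..M₄: k=2: 0+25520+32·40·29=62640; k=3: 28160+0+32·22·29=48576 → min 48576 | M₃..M₅: k=3: 0+27434+40·22·43=65274; k=4: 25520+0+40·29·43=75400 → min 65274.
Length 4: M₁..M₄: k=1: 0+48576+50·32·29=94976; k=2: 64000+25520+50·40·29=147520; k=3: 63360+0+50·22·29=95260 → min 94976 | M₂..M₅: k=2: 0+65274+32·40·43=120314; k=3: 28160+27434+32·22·43=85866; k=4: 48576+0+32·29·43=88480 → min 85866.
Top-level splits: k=1: (M₁..M₁)·(M₂..M₅) → 0+85866+50·32·43 = 154666; k=2: (M₁..M₂)·(M₃..M₅) → 64000+65274+50·40·43 = 215274; k=3: (M₁..M₃)·(M₄..M₅) → 63360+27434+50·22·43 = 138094; k=4: (M₁..M₄)·(M₅..M₅) → 94976+0+50·29·43 = 157326.
Best split is after M₃, i.e. k = 3.

3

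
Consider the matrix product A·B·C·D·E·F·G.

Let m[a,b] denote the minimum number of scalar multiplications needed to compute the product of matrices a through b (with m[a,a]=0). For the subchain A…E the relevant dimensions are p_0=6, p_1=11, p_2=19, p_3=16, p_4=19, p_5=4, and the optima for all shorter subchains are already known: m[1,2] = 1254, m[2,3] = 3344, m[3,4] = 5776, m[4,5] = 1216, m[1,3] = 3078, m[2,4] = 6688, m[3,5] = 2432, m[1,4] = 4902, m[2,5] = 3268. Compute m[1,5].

m[1,5] = min over k∈[1,4] of m[1,k]+m[k+1,5]+p_{0}·p_k·p_{5}.
k=1: 0 + 3268 + 6·11·4 = 3532; k=2: 1254 + 2432 + 6·19·4 = 4142; k=3: 3078 + 1216 + 6·16·4 = 4678; k=4: 4902 + 0 + 6·19·4 = 5358.
Minimum: 3532 at k=1.

3532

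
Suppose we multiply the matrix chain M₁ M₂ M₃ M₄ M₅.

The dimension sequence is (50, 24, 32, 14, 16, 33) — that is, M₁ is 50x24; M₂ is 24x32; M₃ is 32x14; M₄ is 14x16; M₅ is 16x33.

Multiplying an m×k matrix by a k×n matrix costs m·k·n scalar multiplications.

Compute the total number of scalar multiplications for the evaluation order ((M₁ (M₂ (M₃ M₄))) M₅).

(M₃ M₄): 32×14 by 14×16 → 32×16, cost 32·14·16 = 7168
(M₂ (M₃ M₄)): 24×32 by 32×16 → 24×16, cost 24·32·16 = 12288; cumulative 19456
(M₁ (M₂ (M₃ M₄))): 50×24 by 24×16 → 50×16, cost 50·24·16 = 19200; cumulative 38656
((M₁ (M₂ (M₃ M₄))) M₅): 50×16 by 16×33 → 50×33, cost 50·16·33 = 26400; cumulative 65056
Total: 65056 scalar multiplications.

65056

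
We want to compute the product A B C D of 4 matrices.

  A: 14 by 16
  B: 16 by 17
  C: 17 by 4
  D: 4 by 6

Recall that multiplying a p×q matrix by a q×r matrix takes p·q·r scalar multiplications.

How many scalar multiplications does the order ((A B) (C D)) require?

5644

(A B): 14×16 by 16×17 → 14×17, cost 14·16·17 = 3808
(C D): 17×4 by 4×6 → 17×6, cost 17·4·6 = 408
((A B) (C D)): 14×17 by 17×6 → 14×6, cost 14·17·6 = 1428; cumulative 5644
Total: 5644 scalar multiplications.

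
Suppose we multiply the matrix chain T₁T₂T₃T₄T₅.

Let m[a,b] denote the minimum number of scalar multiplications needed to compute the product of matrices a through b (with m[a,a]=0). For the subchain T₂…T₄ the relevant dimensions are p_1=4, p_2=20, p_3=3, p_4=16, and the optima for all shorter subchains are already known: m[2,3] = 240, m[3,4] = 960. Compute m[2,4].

m[2,4] = min over k∈[2,3] of m[2,k]+m[k+1,4]+p_{1}·p_k·p_{4}.
k=2: 0 + 960 + 4·20·16 = 2240; k=3: 240 + 0 + 4·3·16 = 432.
Minimum: 432 at k=3.

432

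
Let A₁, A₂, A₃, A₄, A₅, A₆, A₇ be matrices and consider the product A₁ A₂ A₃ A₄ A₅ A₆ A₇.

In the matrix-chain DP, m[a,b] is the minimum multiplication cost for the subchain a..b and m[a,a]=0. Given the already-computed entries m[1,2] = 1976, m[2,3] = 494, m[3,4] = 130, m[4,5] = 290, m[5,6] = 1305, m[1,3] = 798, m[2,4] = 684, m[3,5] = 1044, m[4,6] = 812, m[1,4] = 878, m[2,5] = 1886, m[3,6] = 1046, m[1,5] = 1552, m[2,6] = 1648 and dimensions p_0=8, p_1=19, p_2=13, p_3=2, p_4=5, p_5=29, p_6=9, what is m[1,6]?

m[1,6] = min over k∈[1,5] of m[1,k]+m[k+1,6]+p_{0}·p_k·p_{6}.
k=1: 0 + 1648 + 8·19·9 = 3016; k=2: 1976 + 1046 + 8·13·9 = 3958; k=3: 798 + 812 + 8·2·9 = 1754; k=4: 878 + 1305 + 8·5·9 = 2543; k=5: 1552 + 0 + 8·29·9 = 3640.
Minimum: 1754 at k=3.

1754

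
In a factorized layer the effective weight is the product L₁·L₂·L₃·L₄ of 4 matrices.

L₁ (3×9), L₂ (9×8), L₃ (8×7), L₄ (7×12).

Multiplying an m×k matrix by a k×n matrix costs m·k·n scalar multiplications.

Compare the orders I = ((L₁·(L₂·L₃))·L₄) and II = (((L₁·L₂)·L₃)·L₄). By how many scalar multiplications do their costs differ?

Order I = ((L₁·(L₂·L₃))·L₄): (L₂·L₃): 9×8 by 8×7 → 9×7, cost 9·8·7 = 504; (L₁·(L₂·L₃)): 3×9 by 9×7 → 3×7, cost 3·9·7 = 189; cumulative 693; ((L₁·(L₂·L₃))·L₄): 3×7 by 7×12 → 3×12, cost 3·7·12 = 252; cumulative 945. Total 945.
Order II = (((L₁·L₂)·L₃)·L₄): (L₁·L₂): 3×9 by 9×8 → 3×8, cost 3·9·8 = 216; ((L₁·L₂)·L₃): 3×8 by 8×7 → 3×7, cost 3·8·7 = 168; cumulative 384; (((L₁·L₂)·L₃)·L₄): 3×7 by 7×12 → 3×12, cost 3·7·12 = 252; cumulative 636. Total 636.
Difference: |945 − 636| = 309.

309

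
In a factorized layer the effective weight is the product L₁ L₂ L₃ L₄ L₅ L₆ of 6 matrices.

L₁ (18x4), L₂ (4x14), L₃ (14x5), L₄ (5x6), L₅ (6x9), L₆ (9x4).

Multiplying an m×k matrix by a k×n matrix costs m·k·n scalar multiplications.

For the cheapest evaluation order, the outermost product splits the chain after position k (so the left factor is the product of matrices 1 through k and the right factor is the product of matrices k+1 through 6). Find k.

Adjacent pairs: L₁L₂ = 18·4·14 = 1008; L₂L₃ = 4·14·5 = 280; L₃L₄ = 14·5·6 = 420; L₄L₅ = 5·6·9 = 270; L₅L₆ = 6·9·4 = 216.
Length 3: L₁..L₃: k=1: 0+280+18·4·5=640; k=2: 1008+0+18·14·5=2268 → min 640 | L₂..L₄: k=2: 0+420+4·14·6=756; k=3: 280+0+4·5·6=400 → min 400 | L₃..L₅: k=3: 0+270+14·5·9=900; k=4: 420+0+14·6·9=1176 → min 900 | L₄..L₆: k=4: 0+216+5·6·4=336; k=5: 270+0+5·9·4=450 → min 336.
Length 4: L₁..L₄: k=1: 0+400+18·4·6=832; k=2: 1008+420+18·14·6=2940; k=3: 640+0+18·5·6=1180 → min 832 | L₂..L₅: k=2: 0+900+4·14·9=1404; k=3: 280+270+4·5·9=730; k=4: 400+0+4·6·9=616 → min 616 | L₃..L₆: k=3: 0+336+14·5·4=616; k=4: 420+216+14·6·4=972; k=5: 900+0+14·9·4=1404 → min 616.
Length 5: L₁..L₅: k=1: 0+616+18·4·9=1264; k=2: 1008+900+18·14·9=4176; k=3: 640+270+18·5·9=1720; k=4: 832+0+18·6·9=1804 → min 1264 | L₂..L₆: k=2: 0+616+4·14·4=840; k=3: 280+336+4·5·4=696; k=4: 400+216+4·6·4=712; k=5: 616+0+4·9·4=760 → min 696.
Top-level splits: k=1: (L₁..L₁)·(L₂..L₆) → 0+696+18·4·4 = 984; k=2: (L₁..L₂)·(L₃..L₆) → 1008+616+18·14·4 = 2632; k=3: (L₁..L₃)·(L₄..L₆) → 640+336+18·5·4 = 1336; k=4: (L₁..L₄)·(L₅..L₆) → 832+216+18·6·4 = 1480; k=5: (L₁..L₅)·(L₆..L₆) → 1264+0+18·9·4 = 1912.
Best split is after L₁, i.e. k = 1.

1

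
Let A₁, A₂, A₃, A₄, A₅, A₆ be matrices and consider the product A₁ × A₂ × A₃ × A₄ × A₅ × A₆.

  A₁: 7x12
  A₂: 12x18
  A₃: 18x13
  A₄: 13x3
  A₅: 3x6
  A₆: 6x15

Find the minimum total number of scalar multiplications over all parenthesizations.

2187

Adjacent pairs: A₁A₂ = 7·12·18 = 1512; A₂A₃ = 12·18·13 = 2808; A₃A₄ = 18·13·3 = 702; A₄A₅ = 13·3·6 = 234; A₅A₆ = 3·6·15 = 270.
Length 3: A₁..A₃: k=1: 0+2808+7·12·13=3900; k=2: 1512+0+7·18·13=3150 → min 3150 | A₂..A₄: k=2: 0+702+12·18·3=1350; k=3: 2808+0+12·13·3=3276 → min 1350 | A₃..A₅: k=3: 0+234+18·13·6=1638; k=4: 702+0+18·3·6=1026 → min 1026 | A₄..A₆: k=4: 0+270+13·3·15=855; k=5: 234+0+13·6·15=1404 → min 855.
Length 4: A₁..A₄: k=1: 0+1350+7·12·3=1602; k=2: 1512+702+7·18·3=2592; k=3: 3150+0+7·13·3=3423 → min 1602 | A₂..A₅: k=2: 0+1026+12·18·6=2322; k=3: 2808+234+12·13·6=3978; k=4: 1350+0+12·3·6=1566 → min 1566 | A₃..A₆: k=3: 0+855+18·13·15=4365; k=4: 702+270+18·3·15=1782; k=5: 1026+0+18·6·15=2646 → min 1782.
Length 5: A₁..A₅: k=1: 0+1566+7·12·6=2070; k=2: 1512+1026+7·18·6=3294; k=3: 3150+234+7·13·6=3930; k=4: 1602+0+7·3·6=1728 → min 1728 | A₂..A₆: k=2: 0+1782+12·18·15=5022; k=3: 2808+855+12·13·15=6003; k=4: 1350+270+12·3·15=2160; k=5: 1566+0+12·6·15=2646 → min 2160.
Length 6: A₁..A₆: k=1: 0+2160+7·12·15=3420; k=2: 1512+1782+7·18·15=5184; k=3: 3150+855+7·13·15=5370; k=4: 1602+270+7·3·15=2187; k=5: 1728+0+7·6·15=2358 → min 2187.
Optimal order: ((A₁ × (A₂ × (A₃ × A₄))) × (A₅ × A₆)) with cost 2187.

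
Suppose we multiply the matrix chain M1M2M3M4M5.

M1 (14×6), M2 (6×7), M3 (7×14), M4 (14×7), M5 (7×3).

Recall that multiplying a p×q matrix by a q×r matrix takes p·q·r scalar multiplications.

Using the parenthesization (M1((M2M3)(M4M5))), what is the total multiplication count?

(M2M3): 6×7 by 7×14 → 6×14, cost 6·7·14 = 588
(M4M5): 14×7 by 7×3 → 14×3, cost 14·7·3 = 294
((M2M3)(M4M5)): 6×14 by 14×3 → 6×3, cost 6·14·3 = 252; cumulative 1134
(M1((M2M3)(M4M5))): 14×6 by 6×3 → 14×3, cost 14·6·3 = 252; cumulative 1386
Total: 1386 scalar multiplications.

1386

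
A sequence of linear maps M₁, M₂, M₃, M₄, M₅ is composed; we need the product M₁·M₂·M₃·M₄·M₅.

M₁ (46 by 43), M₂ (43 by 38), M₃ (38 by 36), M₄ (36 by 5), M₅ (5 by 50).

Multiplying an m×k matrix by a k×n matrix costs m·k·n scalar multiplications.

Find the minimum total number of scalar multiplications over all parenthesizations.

Adjacent pairs: M₁M₂ = 46·43·38 = 75164; M₂M₃ = 43·38·36 = 58824; M₃M₄ = 38·36·5 = 6840; M₄M₅ = 36·5·50 = 9000.
Length 3: M₁..M₃: k=1: 0+58824+46·43·36=130032; k=2: 75164+0+46·38·36=138092 → min 130032 | M₂..M₄: k=2: 0+6840+43·38·5=15010; k=3: 58824+0+43·36·5=66564 → min 15010 | M₃..M₅: k=3: 0+9000+38·36·50=77400; k=4: 6840+0+38·5·50=16340 → min 16340.
Length 4: M₁..M₄: k=1: 0+15010+46·43·5=24900; k=2: 75164+6840+46·38·5=90744; k=3: 130032+0+46·36·5=138312 → min 24900 | M₂..M₅: k=2: 0+16340+43·38·50=98040; k=3: 58824+9000+43·36·50=145224; k=4: 15010+0+43·5·50=25760 → min 25760.
Length 5: M₁..M₅: k=1: 0+25760+46·43·50=124660; k=2: 75164+16340+46·38·50=178904; k=3: 130032+9000+46·36·50=221832; k=4: 24900+0+46·5·50=36400 → min 36400.
Optimal order: ((M₁·(M₂·(M₃·M₄)))·M₅) with cost 36400.

36400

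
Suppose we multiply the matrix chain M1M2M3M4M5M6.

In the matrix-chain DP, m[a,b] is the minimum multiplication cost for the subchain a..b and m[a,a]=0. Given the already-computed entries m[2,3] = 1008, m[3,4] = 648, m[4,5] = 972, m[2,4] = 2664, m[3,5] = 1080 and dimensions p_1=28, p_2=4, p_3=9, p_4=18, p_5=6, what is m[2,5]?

m[2,5] = min over k∈[2,4] of m[2,k]+m[k+1,5]+p_{1}·p_k·p_{5}.
k=2: 0 + 1080 + 28·4·6 = 1752; k=3: 1008 + 972 + 28·9·6 = 3492; k=4: 2664 + 0 + 28·18·6 = 5688.
Minimum: 1752 at k=2.

1752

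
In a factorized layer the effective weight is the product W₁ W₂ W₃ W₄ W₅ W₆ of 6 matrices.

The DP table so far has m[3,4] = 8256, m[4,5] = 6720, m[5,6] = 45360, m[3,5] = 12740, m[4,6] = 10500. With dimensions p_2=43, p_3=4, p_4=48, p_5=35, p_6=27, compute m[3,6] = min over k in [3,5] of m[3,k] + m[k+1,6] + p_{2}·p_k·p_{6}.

15144

m[3,6] = min over k∈[3,5] of m[3,k]+m[k+1,6]+p_{2}·p_k·p_{6}.
k=3: 0 + 10500 + 43·4·27 = 15144; k=4: 8256 + 45360 + 43·48·27 = 109344; k=5: 12740 + 0 + 43·35·27 = 53375.
Minimum: 15144 at k=3.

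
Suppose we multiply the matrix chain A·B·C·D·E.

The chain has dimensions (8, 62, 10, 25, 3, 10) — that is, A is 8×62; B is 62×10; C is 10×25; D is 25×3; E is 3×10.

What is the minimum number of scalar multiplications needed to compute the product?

Adjacent pairs: AB = 8·62·10 = 4960; BC = 62·10·25 = 15500; CD = 10·25·3 = 750; DE = 25·3·10 = 750.
Length 3: A..C: k=1: 0+15500+8·62·25=27900; k=2: 4960+0+8·10·25=6960 → min 6960 | B..D: k=2: 0+750+62·10·3=2610; k=3: 15500+0+62·25·3=20150 → min 2610 | C..E: k=3: 0+750+10·25·10=3250; k=4: 750+0+10·3·10=1050 → min 1050.
Length 4: A..D: k=1: 0+2610+8·62·3=4098; k=2: 4960+750+8·10·3=5950; k=3: 6960+0+8·25·3=7560 → min 4098 | B..E: k=2: 0+1050+62·10·10=7250; k=3: 15500+750+62·25·10=31750; k=4: 2610+0+62·3·10=4470 → min 4470.
Length 5: A..E: k=1: 0+4470+8·62·10=9430; k=2: 4960+1050+8·10·10=6810; k=3: 6960+750+8·25·10=9710; k=4: 4098+0+8·3·10=4338 → min 4338.
Optimal order: ((A·(B·(C·D)))·E) with cost 4338.

4338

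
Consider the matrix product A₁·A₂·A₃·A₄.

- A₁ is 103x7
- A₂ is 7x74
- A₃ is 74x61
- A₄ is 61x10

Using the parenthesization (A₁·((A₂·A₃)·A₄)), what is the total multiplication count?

(A₂·A₃): 7×74 by 74×61 → 7×61, cost 7·74·61 = 31598
((A₂·A₃)·A₄): 7×61 by 61×10 → 7×10, cost 7·61·10 = 4270; cumulative 35868
(A₁·((A₂·A₃)·A₄)): 103×7 by 7×10 → 103×10, cost 103·7·10 = 7210; cumulative 43078
Total: 43078 scalar multiplications.

43078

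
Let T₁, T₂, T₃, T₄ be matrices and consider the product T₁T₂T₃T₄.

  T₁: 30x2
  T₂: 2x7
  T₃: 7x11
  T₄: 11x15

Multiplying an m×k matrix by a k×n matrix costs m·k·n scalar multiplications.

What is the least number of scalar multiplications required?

1384

Adjacent pairs: T₁T₂ = 30·2·7 = 420; T₂T₃ = 2·7·11 = 154; T₃T₄ = 7·11·15 = 1155.
Length 3: T₁..T₃: k=1: 0+154+30·2·11=814; k=2: 420+0+30·7·11=2730 → min 814 | T₂..T₄: k=2: 0+1155+2·7·15=1365; k=3: 154+0+2·11·15=484 → min 484.
Length 4: T₁..T₄: k=1: 0+484+30·2·15=1384; k=2: 420+1155+30·7·15=4725; k=3: 814+0+30·11·15=5764 → min 1384.
Optimal order: (T₁((T₂T₃)T₄)) with cost 1384.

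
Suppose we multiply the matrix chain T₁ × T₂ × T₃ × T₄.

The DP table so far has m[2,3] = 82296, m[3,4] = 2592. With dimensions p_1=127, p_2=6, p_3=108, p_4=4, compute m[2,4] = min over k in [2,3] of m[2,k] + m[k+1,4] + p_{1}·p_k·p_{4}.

m[2,4] = min over k∈[2,3] of m[2,k]+m[k+1,4]+p_{1}·p_k·p_{4}.
k=2: 0 + 2592 + 127·6·4 = 5640; k=3: 82296 + 0 + 127·108·4 = 137160.
Minimum: 5640 at k=2.

5640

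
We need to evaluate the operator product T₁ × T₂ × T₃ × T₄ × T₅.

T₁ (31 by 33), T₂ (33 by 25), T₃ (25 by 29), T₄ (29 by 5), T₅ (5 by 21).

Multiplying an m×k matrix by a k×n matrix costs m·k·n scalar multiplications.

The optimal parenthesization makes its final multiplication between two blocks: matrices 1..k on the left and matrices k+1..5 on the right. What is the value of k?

Adjacent pairs: T₁T₂ = 31·33·25 = 25575; T₂T₃ = 33·25·29 = 23925; T₃T₄ = 25·29·5 = 3625; T₄T₅ = 29·5·21 = 3045.
Length 3: T₁..T₃: k=1: 0+23925+31·33·29=53592; k=2: 25575+0+31·25·29=48050 → min 48050 | T₂..T₄: k=2: 0+3625+33·25·5=7750; k=3: 23925+0+33·29·5=28710 → min 7750 | T₃..T₅: k=3: 0+3045+25·29·21=18270; k=4: 3625+0+25·5·21=6250 → min 6250.
Length 4: T₁..T₄: k=1: 0+7750+31·33·5=12865; k=2: 25575+3625+31·25·5=33075; k=3: 48050+0+31·29·5=52545 → min 12865 | T₂..T₅: k=2: 0+6250+33·25·21=23575; k=3: 23925+3045+33·29·21=47067; k=4: 7750+0+33·5·21=11215 → min 11215.
Top-level splits: k=1: (T₁..T₁)·(T₂..T₅) → 0+11215+31·33·21 = 32698; k=2: (T₁..T₂)·(T₃..T₅) → 25575+6250+31·25·21 = 48100; k=3: (T₁..T₃)·(T₄..T₅) → 48050+3045+31·29·21 = 69974; k=4: (T₁..T₄)·(T₅..T₅) → 12865+0+31·5·21 = 16120.
Best split is after T₄, i.e. k = 4.

4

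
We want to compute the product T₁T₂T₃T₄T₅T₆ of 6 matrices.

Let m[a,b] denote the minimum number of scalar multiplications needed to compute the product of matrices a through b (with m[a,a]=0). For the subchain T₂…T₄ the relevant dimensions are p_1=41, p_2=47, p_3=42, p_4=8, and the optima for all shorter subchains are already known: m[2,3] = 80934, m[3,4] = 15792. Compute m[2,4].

31208

m[2,4] = min over k∈[2,3] of m[2,k]+m[k+1,4]+p_{1}·p_k·p_{4}.
k=2: 0 + 15792 + 41·47·8 = 31208; k=3: 80934 + 0 + 41·42·8 = 94710.
Minimum: 31208 at k=2.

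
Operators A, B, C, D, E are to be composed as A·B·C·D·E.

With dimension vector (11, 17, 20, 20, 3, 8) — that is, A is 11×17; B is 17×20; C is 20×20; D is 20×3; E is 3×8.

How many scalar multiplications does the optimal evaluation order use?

Adjacent pairs: AB = 11·17·20 = 3740; BC = 17·20·20 = 6800; CD = 20·20·3 = 1200; DE = 20·3·8 = 480.
Length 3: A..C: k=1: 0+6800+11·17·20=10540; k=2: 3740+0+11·20·20=8140 → min 8140 | B..D: k=2: 0+1200+17·20·3=2220; k=3: 6800+0+17·20·3=7820 → min 2220 | C..E: k=3: 0+480+20·20·8=3680; k=4: 1200+0+20·3·8=1680 → min 1680.
Length 4: A..D: k=1: 0+2220+11·17·3=2781; k=2: 3740+1200+11·20·3=5600; k=3: 8140+0+11·20·3=8800 → min 2781 | B..E: k=2: 0+1680+17·20·8=4400; k=3: 6800+480+17·20·8=10000; k=4: 2220+0+17·3·8=2628 → min 2628.
Length 5: A..E: k=1: 0+2628+11·17·8=4124; k=2: 3740+1680+11·20·8=7180; k=3: 8140+480+11·20·8=10380; k=4: 2781+0+11·3·8=3045 → min 3045.
Optimal order: ((A·(B·(C·D)))·E) with cost 3045.

3045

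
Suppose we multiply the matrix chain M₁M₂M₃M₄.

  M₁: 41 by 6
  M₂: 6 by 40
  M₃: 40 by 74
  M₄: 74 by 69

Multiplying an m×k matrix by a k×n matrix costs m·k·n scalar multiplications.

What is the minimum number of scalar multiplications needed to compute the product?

Adjacent pairs: M₁M₂ = 41·6·40 = 9840; M₂M₃ = 6·40·74 = 17760; M₃M₄ = 40·74·69 = 204240.
Length 3: M₁..M₃: k=1: 0+17760+41·6·74=35964; k=2: 9840+0+41·40·74=131200 → min 35964 | M₂..M₄: k=2: 0+204240+6·40·69=220800; k=3: 17760+0+6·74·69=48396 → min 48396.
Length 4: M₁..M₄: k=1: 0+48396+41·6·69=65370; k=2: 9840+204240+41·40·69=327240; k=3: 35964+0+41·74·69=245310 → min 65370.
Optimal order: (M₁((M₂M₃)M₄)) with cost 65370.

65370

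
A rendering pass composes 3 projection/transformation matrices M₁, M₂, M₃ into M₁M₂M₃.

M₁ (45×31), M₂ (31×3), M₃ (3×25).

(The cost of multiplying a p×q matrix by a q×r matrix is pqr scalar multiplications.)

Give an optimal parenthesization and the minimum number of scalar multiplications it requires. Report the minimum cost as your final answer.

(M₁(M₂M₃)): cost 37200.
((M₁M₂)M₃): cost 7560.
Optimal: ((M₁M₂)M₃) with cost 7560.

7560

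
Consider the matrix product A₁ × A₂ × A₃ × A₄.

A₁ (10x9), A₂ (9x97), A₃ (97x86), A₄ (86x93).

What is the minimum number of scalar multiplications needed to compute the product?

155430

Adjacent pairs: A₁A₂ = 10·9·97 = 8730; A₂A₃ = 9·97·86 = 75078; A₃A₄ = 97·86·93 = 775806.
Length 3: A₁..A₃: k=1: 0+75078+10·9·86=82818; k=2: 8730+0+10·97·86=92150 → min 82818 | A₂..A₄: k=2: 0+775806+9·97·93=856995; k=3: 75078+0+9·86·93=147060 → min 147060.
Length 4: A₁..A₄: k=1: 0+147060+10·9·93=155430; k=2: 8730+775806+10·97·93=874746; k=3: 82818+0+10·86·93=162798 → min 155430.
Optimal order: (A₁ × ((A₂ × A₃) × A₄)) with cost 155430.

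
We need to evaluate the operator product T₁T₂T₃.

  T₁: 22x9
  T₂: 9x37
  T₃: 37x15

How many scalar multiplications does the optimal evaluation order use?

Order (T₁(T₂T₃)): (T₂T₃): 9×37 by 37×15 → 9×15, cost 9·37·15 = 4995; (T₁(T₂T₃)): 22×9 by 9×15 → 22×15, cost 22·9·15 = 2970; cumulative 7965. Total 7965.
Order ((T₁T₂)T₃): (T₁T₂): 22×9 by 9×37 → 22×37, cost 22·9·37 = 7326; ((T₁T₂)T₃): 22×37 by 37×15 → 22×15, cost 22·37·15 = 12210; cumulative 19536. Total 19536.
Minimum: 7965.

7965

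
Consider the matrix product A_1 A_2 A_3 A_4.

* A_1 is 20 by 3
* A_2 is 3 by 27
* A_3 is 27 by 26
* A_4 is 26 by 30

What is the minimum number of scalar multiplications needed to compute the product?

Adjacent pairs: A_1A_2 = 20·3·27 = 1620; A_2A_3 = 3·27·26 = 2106; A_3A_4 = 27·26·30 = 21060.
Length 3: A_1..A_3: k=1: 0+2106+20·3·26=3666; k=2: 1620+0+20·27·26=15660 → min 3666 | A_2..A_4: k=2: 0+21060+3·27·30=23490; k=3: 2106+0+3·26·30=4446 → min 4446.
Length 4: A_1..A_4: k=1: 0+4446+20·3·30=6246; k=2: 1620+21060+20·27·30=38880; k=3: 3666+0+20·26·30=19266 → min 6246.
Optimal order: (A_1 ((A_2 A_3) A_4)) with cost 6246.

6246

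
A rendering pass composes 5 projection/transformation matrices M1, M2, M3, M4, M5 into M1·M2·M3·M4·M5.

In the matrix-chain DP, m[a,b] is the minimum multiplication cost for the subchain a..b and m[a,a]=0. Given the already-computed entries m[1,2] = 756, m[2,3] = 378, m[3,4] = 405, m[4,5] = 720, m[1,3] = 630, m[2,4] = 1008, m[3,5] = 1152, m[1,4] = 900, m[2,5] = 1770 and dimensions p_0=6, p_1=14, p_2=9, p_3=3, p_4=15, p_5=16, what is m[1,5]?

m[1,5] = min over k∈[1,4] of m[1,k]+m[k+1,5]+p_{0}·p_k·p_{5}.
k=1: 0 + 1770 + 6·14·16 = 3114; k=2: 756 + 1152 + 6·9·16 = 2772; k=3: 630 + 720 + 6·3·16 = 1638; k=4: 900 + 0 + 6·15·16 = 2340.
Minimum: 1638 at k=3.

1638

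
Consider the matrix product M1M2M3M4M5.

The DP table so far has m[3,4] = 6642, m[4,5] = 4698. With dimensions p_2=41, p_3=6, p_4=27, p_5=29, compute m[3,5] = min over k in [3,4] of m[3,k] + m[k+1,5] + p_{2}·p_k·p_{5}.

11832

m[3,5] = min over k∈[3,4] of m[3,k]+m[k+1,5]+p_{2}·p_k·p_{5}.
k=3: 0 + 4698 + 41·6·29 = 11832; k=4: 6642 + 0 + 41·27·29 = 38745.
Minimum: 11832 at k=3.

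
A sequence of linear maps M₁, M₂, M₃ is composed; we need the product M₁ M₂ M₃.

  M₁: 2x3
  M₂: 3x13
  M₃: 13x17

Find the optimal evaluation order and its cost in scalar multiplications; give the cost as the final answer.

(M₁ (M₂ M₃)): cost 765.
((M₁ M₂) M₃): cost 520.
Optimal: ((M₁ M₂) M₃) with cost 520.

520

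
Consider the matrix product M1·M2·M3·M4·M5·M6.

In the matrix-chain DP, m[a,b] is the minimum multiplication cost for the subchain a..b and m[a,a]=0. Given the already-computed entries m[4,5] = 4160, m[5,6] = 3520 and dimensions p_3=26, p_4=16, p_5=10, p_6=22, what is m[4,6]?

m[4,6] = min over k∈[4,5] of m[4,k]+m[k+1,6]+p_{3}·p_k·p_{6}.
k=4: 0 + 3520 + 26·16·22 = 12672; k=5: 4160 + 0 + 26·10·22 = 9880.
Minimum: 9880 at k=5.

9880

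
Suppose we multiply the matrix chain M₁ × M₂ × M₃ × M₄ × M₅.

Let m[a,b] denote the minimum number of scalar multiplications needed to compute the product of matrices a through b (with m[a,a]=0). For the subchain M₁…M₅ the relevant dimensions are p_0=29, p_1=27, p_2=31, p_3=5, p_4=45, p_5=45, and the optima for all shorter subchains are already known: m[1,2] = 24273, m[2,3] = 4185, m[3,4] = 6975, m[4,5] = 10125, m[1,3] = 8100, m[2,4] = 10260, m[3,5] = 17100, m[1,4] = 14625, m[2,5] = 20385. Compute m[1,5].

m[1,5] = min over k∈[1,4] of m[1,k]+m[k+1,5]+p_{0}·p_k·p_{5}.
k=1: 0 + 20385 + 29·27·45 = 55620; k=2: 24273 + 17100 + 29·31·45 = 81828; k=3: 8100 + 10125 + 29·5·45 = 24750; k=4: 14625 + 0 + 29·45·45 = 73350.
Minimum: 24750 at k=3.

24750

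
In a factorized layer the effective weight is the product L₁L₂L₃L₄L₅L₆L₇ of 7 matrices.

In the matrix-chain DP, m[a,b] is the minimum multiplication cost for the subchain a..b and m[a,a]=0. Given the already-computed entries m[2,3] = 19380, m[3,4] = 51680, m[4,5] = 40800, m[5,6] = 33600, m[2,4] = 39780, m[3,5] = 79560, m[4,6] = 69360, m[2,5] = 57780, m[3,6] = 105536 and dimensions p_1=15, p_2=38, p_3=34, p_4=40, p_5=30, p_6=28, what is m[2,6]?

m[2,6] = min over k∈[2,5] of m[2,k]+m[k+1,6]+p_{1}·p_k·p_{6}.
k=2: 0 + 105536 + 15·38·28 = 121496; k=3: 19380 + 69360 + 15·34·28 = 103020; k=4: 39780 + 33600 + 15·40·28 = 90180; k=5: 57780 + 0 + 15·30·28 = 70380.
Minimum: 70380 at k=5.

70380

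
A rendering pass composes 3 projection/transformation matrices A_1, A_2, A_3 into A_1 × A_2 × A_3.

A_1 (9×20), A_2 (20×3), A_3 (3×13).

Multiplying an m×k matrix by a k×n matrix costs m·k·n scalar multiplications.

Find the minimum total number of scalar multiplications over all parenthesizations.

891

Order (A_1 × (A_2 × A_3)): (A_2 × A_3): 20×3 by 3×13 → 20×13, cost 20·3·13 = 780; (A_1 × (A_2 × A_3)): 9×20 by 20×13 → 9×13, cost 9·20·13 = 2340; cumulative 3120. Total 3120.
Order ((A_1 × A_2) × A_3): (A_1 × A_2): 9×20 by 20×3 → 9×3, cost 9·20·3 = 540; ((A_1 × A_2) × A_3): 9×3 by 3×13 → 9×13, cost 9·3·13 = 351; cumulative 891. Total 891.
Minimum: 891.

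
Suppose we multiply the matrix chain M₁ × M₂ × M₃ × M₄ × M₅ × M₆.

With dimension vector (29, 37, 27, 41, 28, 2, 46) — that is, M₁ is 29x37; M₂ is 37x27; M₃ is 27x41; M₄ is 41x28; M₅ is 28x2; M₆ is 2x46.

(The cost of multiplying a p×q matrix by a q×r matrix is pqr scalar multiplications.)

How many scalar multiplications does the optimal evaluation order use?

11322

Adjacent pairs: M₁M₂ = 29·37·27 = 28971; M₂M₃ = 37·27·41 = 40959; M₃M₄ = 27·41·28 = 30996; M₄M₅ = 41·28·2 = 2296; M₅M₆ = 28·2·46 = 2576.
Length 3: M₁..M₃: k=1: 0+40959+29·37·41=84952; k=2: 28971+0+29·27·41=61074 → min 61074 | M₂..M₄: k=2: 0+30996+37·27·28=58968; k=3: 40959+0+37·41·28=83435 → min 58968 | M₃..M₅: k=3: 0+2296+27·41·2=4510; k=4: 30996+0+27·28·2=32508 → min 4510 | M₄..M₆: k=4: 0+2576+41·28·46=55384; k=5: 2296+0+41·2·46=6068 → min 6068.
Length 4: M₁..M₄: k=1: 0+58968+29·37·28=89012; k=2: 28971+30996+29·27·28=81891; k=3: 61074+0+29·41·28=94366 → min 81891 | M₂..M₅: k=2: 0+4510+37·27·2=6508; k=3: 40959+2296+37·41·2=46289; k=4: 58968+0+37·28·2=61040 → min 6508 | M₃..M₆: k=3: 0+6068+27·41·46=56990; k=4: 30996+2576+27·28·46=68348; k=5: 4510+0+27·2·46=6994 → min 6994.
Length 5: M₁..M₅: k=1: 0+6508+29·37·2=8654; k=2: 28971+4510+29·27·2=35047; k=3: 61074+2296+29·41·2=65748; k=4: 81891+0+29·28·2=83515 → min 8654 | M₂..M₆: k=2: 0+6994+37·27·46=52948; k=3: 40959+6068+37·41·46=116809; k=4: 58968+2576+37·28·46=109200; k=5: 6508+0+37·2·46=9912 → min 9912.
Length 6: M₁..M₆: k=1: 0+9912+29·37·46=59270; k=2: 28971+6994+29·27·46=71983; k=3: 61074+6068+29·41·46=121836; k=4: 81891+2576+29·28·46=121819; k=5: 8654+0+29·2·46=11322 → min 11322.
Optimal order: ((M₁ × (M₂ × (M₃ × (M₄ × M₅)))) × M₆) with cost 11322.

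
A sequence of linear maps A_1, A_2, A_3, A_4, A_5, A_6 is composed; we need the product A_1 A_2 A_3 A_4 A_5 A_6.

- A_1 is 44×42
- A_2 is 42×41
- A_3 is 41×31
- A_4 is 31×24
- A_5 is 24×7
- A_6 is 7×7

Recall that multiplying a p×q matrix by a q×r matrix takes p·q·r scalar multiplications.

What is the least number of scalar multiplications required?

Adjacent pairs: A_1A_2 = 44·42·41 = 75768; A_2A_3 = 42·41·31 = 53382; A_3A_4 = 41·31·24 = 30504; A_4A_5 = 31·24·7 = 5208; A_5A_6 = 24·7·7 = 1176.
Length 3: A_1..A_3: k=1: 0+53382+44·42·31=110670; k=2: 75768+0+44·41·31=131692 → min 110670 | A_2..A_4: k=2: 0+30504+42·41·24=71832; k=3: 53382+0+42·31·24=84630 → min 71832 | A_3..A_5: k=3: 0+5208+41·31·7=14105; k=4: 30504+0+41·24·7=37392 → min 14105 | A_4..A_6: k=4: 0+1176+31·24·7=6384; k=5: 5208+0+31·7·7=6727 → min 6384.
Length 4: A_1..A_4: k=1: 0+71832+44·42·24=116184; k=2: 75768+30504+44·41·24=149568; k=3: 110670+0+44·31·24=143406 → min 116184 | A_2..A_5: k=2: 0+14105+42·41·7=26159; k=3: 53382+5208+42·31·7=67704; k=4: 71832+0+42·24·7=78888 → min 26159 | A_3..A_6: k=3: 0+6384+41·31·7=15281; k=4: 30504+1176+41·24·7=38568; k=5: 14105+0+41·7·7=16114 → min 15281.
Length 5: A_1..A_5: k=1: 0+26159+44·42·7=39095; k=2: 75768+14105+44·41·7=102501; k=3: 110670+5208+44·31·7=125426; k=4: 116184+0+44·24·7=123576 → min 39095 | A_2..A_6: k=2: 0+15281+42·41·7=27335; k=3: 53382+6384+42·31·7=68880; k=4: 71832+1176+42·24·7=80064; k=5: 26159+0+42·7·7=28217 → min 27335.
Length 6: A_1..A_6: k=1: 0+27335+44·42·7=40271; k=2: 75768+15281+44·41·7=103677; k=3: 110670+6384+44·31·7=126602; k=4: 116184+1176+44·24·7=124752; k=5: 39095+0+44·7·7=41251 → min 40271.
Optimal order: (A_1 (A_2 (A_3 (A_4 (A_5 A_6))))) with cost 40271.

40271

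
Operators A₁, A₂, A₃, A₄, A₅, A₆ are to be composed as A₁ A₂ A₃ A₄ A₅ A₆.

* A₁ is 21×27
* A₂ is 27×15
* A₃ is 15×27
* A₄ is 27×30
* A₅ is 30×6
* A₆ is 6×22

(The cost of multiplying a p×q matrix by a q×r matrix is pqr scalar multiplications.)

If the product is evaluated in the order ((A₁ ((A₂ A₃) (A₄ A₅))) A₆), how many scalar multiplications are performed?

26343

(A₂ A₃): 27×15 by 15×27 → 27×27, cost 27·15·27 = 10935
(A₄ A₅): 27×30 by 30×6 → 27×6, cost 27·30·6 = 4860
((A₂ A₃) (A₄ A₅)): 27×27 by 27×6 → 27×6, cost 27·27·6 = 4374; cumulative 20169
(A₁ ((A₂ A₃) (A₄ A₅))): 21×27 by 27×6 → 21×6, cost 21·27·6 = 3402; cumulative 23571
((A₁ ((A₂ A₃) (A₄ A₅))) A₆): 21×6 by 6×22 → 21×22, cost 21·6·22 = 2772; cumulative 26343
Total: 26343 scalar multiplications.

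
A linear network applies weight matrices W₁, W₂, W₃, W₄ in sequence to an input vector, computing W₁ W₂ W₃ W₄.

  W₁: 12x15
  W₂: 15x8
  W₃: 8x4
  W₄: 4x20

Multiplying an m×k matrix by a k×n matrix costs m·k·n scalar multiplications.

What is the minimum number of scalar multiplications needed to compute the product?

Adjacent pairs: W₁W₂ = 12·15·8 = 1440; W₂W₃ = 15·8·4 = 480; W₃W₄ = 8·4·20 = 640.
Length 3: W₁..W₃: k=1: 0+480+12·15·4=1200; k=2: 1440+0+12·8·4=1824 → min 1200 | W₂..W₄: k=2: 0+640+15·8·20=3040; k=3: 480+0+15·4·20=1680 → min 1680.
Length 4: W₁..W₄: k=1: 0+1680+12·15·20=5280; k=2: 1440+640+12·8·20=4000; k=3: 1200+0+12·4·20=2160 → min 2160.
Optimal order: ((W₁ (W₂ W₃)) W₄) with cost 2160.

2160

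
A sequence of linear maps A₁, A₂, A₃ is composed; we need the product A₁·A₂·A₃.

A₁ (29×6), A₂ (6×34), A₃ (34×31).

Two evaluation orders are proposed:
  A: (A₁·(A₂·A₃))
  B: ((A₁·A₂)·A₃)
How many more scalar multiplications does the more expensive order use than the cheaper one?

24764

Order A = (A₁·(A₂·A₃)): (A₂·A₃): 6×34 by 34×31 → 6×31, cost 6·34·31 = 6324; (A₁·(A₂·A₃)): 29×6 by 6×31 → 29×31, cost 29·6·31 = 5394; cumulative 11718. Total 11718.
Order B = ((A₁·A₂)·A₃): (A₁·A₂): 29×6 by 6×34 → 29×34, cost 29·6·34 = 5916; ((A₁·A₂)·A₃): 29×34 by 34×31 → 29×31, cost 29·34·31 = 30566; cumulative 36482. Total 36482.
Difference: |11718 − 36482| = 24764.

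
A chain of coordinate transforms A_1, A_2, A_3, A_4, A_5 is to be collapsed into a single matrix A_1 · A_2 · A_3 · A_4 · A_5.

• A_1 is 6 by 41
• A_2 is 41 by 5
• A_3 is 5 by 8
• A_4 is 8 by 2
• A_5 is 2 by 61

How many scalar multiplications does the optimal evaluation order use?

Adjacent pairs: A_1A_2 = 6·41·5 = 1230; A_2A_3 = 41·5·8 = 1640; A_3A_4 = 5·8·2 = 80; A_4A_5 = 8·2·61 = 976.
Length 3: A_1..A_3: k=1: 0+1640+6·41·8=3608; k=2: 1230+0+6·5·8=1470 → min 1470 | A_2..A_4: k=2: 0+80+41·5·2=490; k=3: 1640+0+41·8·2=2296 → min 490 | A_3..A_5: k=3: 0+976+5·8·61=3416; k=4: 80+0+5·2·61=690 → min 690.
Length 4: A_1..A_4: k=1: 0+490+6·41·2=982; k=2: 1230+80+6·5·2=1370; k=3: 1470+0+6·8·2=1566 → min 982 | A_2..A_5: k=2: 0+690+41·5·61=13195; k=3: 1640+976+41·8·61=22624; k=4: 490+0+41·2·61=5492 → min 5492.
Length 5: A_1..A_5: k=1: 0+5492+6·41·61=20498; k=2: 1230+690+6·5·61=3750; k=3: 1470+976+6·8·61=5374; k=4: 982+0+6·2·61=1714 → min 1714.
Optimal order: ((A_1 · (A_2 · (A_3 · A_4))) · A_5) with cost 1714.

1714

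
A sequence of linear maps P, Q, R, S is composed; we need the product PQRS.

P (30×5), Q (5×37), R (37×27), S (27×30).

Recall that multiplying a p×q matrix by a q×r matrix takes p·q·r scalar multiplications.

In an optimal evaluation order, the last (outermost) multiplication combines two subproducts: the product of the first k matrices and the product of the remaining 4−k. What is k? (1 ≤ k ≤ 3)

Adjacent pairs: PQ = 30·5·37 = 5550; QR = 5·37·27 = 4995; RS = 37·27·30 = 29970.
Length 3: P..R: k=1: 0+4995+30·5·27=9045; k=2: 5550+0+30·37·27=35520 → min 9045 | Q..S: k=2: 0+29970+5·37·30=35520; k=3: 4995+0+5·27·30=9045 → min 9045.
Top-level splits: k=1: (P..P)·(Q..S) → 0+9045+30·5·30 = 13545; k=2: (P..Q)·(R..S) → 5550+29970+30·37·30 = 68820; k=3: (P..R)·(S..S) → 9045+0+30·27·30 = 33345.
Best split is after P, i.e. k = 1.

1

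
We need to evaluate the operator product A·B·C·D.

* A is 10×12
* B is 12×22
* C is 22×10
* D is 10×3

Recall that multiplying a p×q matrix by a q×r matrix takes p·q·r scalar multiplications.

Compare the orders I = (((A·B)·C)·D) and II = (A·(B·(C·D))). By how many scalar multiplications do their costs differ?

Order I = (((A·B)·C)·D): (A·B): 10×12 by 12×22 → 10×22, cost 10·12·22 = 2640; ((A·B)·C): 10×22 by 22×10 → 10×10, cost 10·22·10 = 2200; cumulative 4840; (((A·B)·C)·D): 10×10 by 10×3 → 10×3, cost 10·10·3 = 300; cumulative 5140. Total 5140.
Order II = (A·(B·(C·D))): (C·D): 22×10 by 10×3 → 22×3, cost 22·10·3 = 660; (B·(C·D)): 12×22 by 22×3 → 12×3, cost 12·22·3 = 792; cumulative 1452; (A·(B·(C·D))): 10×12 by 12×3 → 10×3, cost 10·12·3 = 360; cumulative 1812. Total 1812.
Difference: |5140 − 1812| = 3328.

3328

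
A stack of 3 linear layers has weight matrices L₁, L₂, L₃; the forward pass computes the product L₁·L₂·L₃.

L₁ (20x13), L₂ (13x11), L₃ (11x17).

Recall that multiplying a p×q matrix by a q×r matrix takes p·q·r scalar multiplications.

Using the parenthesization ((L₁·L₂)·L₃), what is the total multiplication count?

(L₁·L₂): 20×13 by 13×11 → 20×11, cost 20·13·11 = 2860
((L₁·L₂)·L₃): 20×11 by 11×17 → 20×17, cost 20·11·17 = 3740; cumulative 6600
Total: 6600 scalar multiplications.

6600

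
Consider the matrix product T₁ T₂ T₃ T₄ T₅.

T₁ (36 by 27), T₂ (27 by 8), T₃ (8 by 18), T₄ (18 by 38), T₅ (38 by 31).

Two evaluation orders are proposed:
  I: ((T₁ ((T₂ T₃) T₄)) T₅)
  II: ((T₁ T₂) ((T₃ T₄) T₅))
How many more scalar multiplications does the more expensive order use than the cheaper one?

70100

Order I = ((T₁ ((T₂ T₃) T₄)) T₅): (T₂ T₃): 27×8 by 8×18 → 27×18, cost 27·8·18 = 3888; ((T₂ T₃) T₄): 27×18 by 18×38 → 27×38, cost 27·18·38 = 18468; cumulative 22356; (T₁ ((T₂ T₃) T₄)): 36×27 by 27×38 → 36×38, cost 36·27·38 = 36936; cumulative 59292; ((T₁ ((T₂ T₃) T₄)) T₅): 36×38 by 38×31 → 36×31, cost 36·38·31 = 42408; cumulative 101700. Total 101700.
Order II = ((T₁ T₂) ((T₃ T₄) T₅)): (T₁ T₂): 36×27 by 27×8 → 36×8, cost 36·27·8 = 7776; (T₃ T₄): 8×18 by 18×38 → 8×38, cost 8·18·38 = 5472; ((T₃ T₄) T₅): 8×38 by 38×31 → 8×31, cost 8·38·31 = 9424; cumulative 14896; ((T₁ T₂) ((T₃ T₄) T₅)): 36×8 by 8×31 → 36×31, cost 36·8·31 = 8928; cumulative 31600. Total 31600.
Difference: |101700 − 31600| = 70100.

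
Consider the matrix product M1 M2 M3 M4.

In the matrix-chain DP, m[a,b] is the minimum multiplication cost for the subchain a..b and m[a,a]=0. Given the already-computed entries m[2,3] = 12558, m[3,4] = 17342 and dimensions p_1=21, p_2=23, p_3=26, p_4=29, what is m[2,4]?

m[2,4] = min over k∈[2,3] of m[2,k]+m[k+1,4]+p_{1}·p_k·p_{4}.
k=2: 0 + 17342 + 21·23·29 = 31349; k=3: 12558 + 0 + 21·26·29 = 28392.
Minimum: 28392 at k=3.

28392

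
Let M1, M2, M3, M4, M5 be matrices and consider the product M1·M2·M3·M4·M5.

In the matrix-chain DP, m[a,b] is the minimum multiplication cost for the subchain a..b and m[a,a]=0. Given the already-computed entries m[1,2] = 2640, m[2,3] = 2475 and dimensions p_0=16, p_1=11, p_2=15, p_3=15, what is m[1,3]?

m[1,3] = min over k∈[1,2] of m[1,k]+m[k+1,3]+p_{0}·p_k·p_{3}.
k=1: 0 + 2475 + 16·11·15 = 5115; k=2: 2640 + 0 + 16·15·15 = 6240.
Minimum: 5115 at k=1.

5115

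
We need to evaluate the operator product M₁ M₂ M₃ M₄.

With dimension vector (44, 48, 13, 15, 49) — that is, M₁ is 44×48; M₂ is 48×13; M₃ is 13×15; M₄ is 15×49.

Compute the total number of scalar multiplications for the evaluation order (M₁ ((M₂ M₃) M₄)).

(M₂ M₃): 48×13 by 13×15 → 48×15, cost 48·13·15 = 9360
((M₂ M₃) M₄): 48×15 by 15×49 → 48×49, cost 48·15·49 = 35280; cumulative 44640
(M₁ ((M₂ M₃) M₄)): 44×48 by 48×49 → 44×49, cost 44·48·49 = 103488; cumulative 148128
Total: 148128 scalar multiplications.

148128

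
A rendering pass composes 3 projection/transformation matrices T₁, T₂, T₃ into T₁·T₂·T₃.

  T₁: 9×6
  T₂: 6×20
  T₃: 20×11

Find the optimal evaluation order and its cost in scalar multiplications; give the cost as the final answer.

1914

(T₁·(T₂·T₃)): cost 1914.
((T₁·T₂)·T₃): cost 3060.
Optimal: (T₁·(T₂·T₃)) with cost 1914.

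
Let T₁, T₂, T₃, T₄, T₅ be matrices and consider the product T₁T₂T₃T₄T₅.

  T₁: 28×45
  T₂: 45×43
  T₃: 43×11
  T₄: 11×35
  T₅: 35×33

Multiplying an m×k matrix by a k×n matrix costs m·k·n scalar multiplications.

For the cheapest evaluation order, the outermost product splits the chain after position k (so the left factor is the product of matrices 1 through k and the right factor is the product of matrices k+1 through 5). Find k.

Adjacent pairs: T₁T₂ = 28·45·43 = 54180; T₂T₃ = 45·43·11 = 21285; T₃T₄ = 43·11·35 = 16555; T₄T₅ = 11·35·33 = 12705.
Length 3: T₁..T₃: k=1: 0+21285+28·45·11=35145; k=2: 54180+0+28·43·11=67424 → min 35145 | T₂..T₄: k=2: 0+16555+45·43·35=84280; k=3: 21285+0+45·11·35=38610 → min 38610 | T₃..T₅: k=3: 0+12705+43·11·33=28314; k=4: 16555+0+43·35·33=66220 → min 28314.
Length 4: T₁..T₄: k=1: 0+38610+28·45·35=82710; k=2: 54180+16555+28·43·35=112875; k=3: 35145+0+28·11·35=45925 → min 45925 | T₂..T₅: k=2: 0+28314+45·43·33=92169; k=3: 21285+12705+45·11·33=50325; k=4: 38610+0+45·35·33=90585 → min 50325.
Top-level splits: k=1: (T₁..T₁)·(T₂..T₅) → 0+50325+28·45·33 = 91905; k=2: (T₁..T₂)·(T₃..T₅) → 54180+28314+28·43·33 = 122226; k=3: (T₁..T₃)·(T₄..T₅) → 35145+12705+28·11·33 = 58014; k=4: (T₁..T₄)·(T₅..T₅) → 45925+0+28·35·33 = 78265.
Best split is after T₃, i.e. k = 3.

3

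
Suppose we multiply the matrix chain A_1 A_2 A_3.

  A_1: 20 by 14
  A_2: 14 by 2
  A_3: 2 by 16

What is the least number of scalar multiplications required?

Order (A_1 (A_2 A_3)): (A_2 A_3): 14×2 by 2×16 → 14×16, cost 14·2·16 = 448; (A_1 (A_2 A_3)): 20×14 by 14×16 → 20×16, cost 20·14·16 = 4480; cumulative 4928. Total 4928.
Order ((A_1 A_2) A_3): (A_1 A_2): 20×14 by 14×2 → 20×2, cost 20·14·2 = 560; ((A_1 A_2) A_3): 20×2 by 2×16 → 20×16, cost 20·2·16 = 640; cumulative 1200. Total 1200.
Minimum: 1200.

1200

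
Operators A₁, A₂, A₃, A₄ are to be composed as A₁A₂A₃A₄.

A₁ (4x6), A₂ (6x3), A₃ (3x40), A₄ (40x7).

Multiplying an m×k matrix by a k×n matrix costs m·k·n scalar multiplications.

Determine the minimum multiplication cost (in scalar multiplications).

996

Adjacent pairs: A₁A₂ = 4·6·3 = 72; A₂A₃ = 6·3·40 = 720; A₃A₄ = 3·40·7 = 840.
Length 3: A₁..A₃: k=1: 0+720+4·6·40=1680; k=2: 72+0+4·3·40=552 → min 552 | A₂..A₄: k=2: 0+840+6·3·7=966; k=3: 720+0+6·40·7=2400 → min 966.
Length 4: A₁..A₄: k=1: 0+966+4·6·7=1134; k=2: 72+840+4·3·7=996; k=3: 552+0+4·40·7=1672 → min 996.
Optimal order: ((A₁A₂)(A₃A₄)) with cost 996.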